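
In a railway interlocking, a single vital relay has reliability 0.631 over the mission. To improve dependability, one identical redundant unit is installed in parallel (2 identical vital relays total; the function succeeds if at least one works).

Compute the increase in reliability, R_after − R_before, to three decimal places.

R_before = 0.631
R_after = 1 − (1 − 0.631)^2 = 0.864
ΔR = 0.864 − 0.631 = 0.233

0.233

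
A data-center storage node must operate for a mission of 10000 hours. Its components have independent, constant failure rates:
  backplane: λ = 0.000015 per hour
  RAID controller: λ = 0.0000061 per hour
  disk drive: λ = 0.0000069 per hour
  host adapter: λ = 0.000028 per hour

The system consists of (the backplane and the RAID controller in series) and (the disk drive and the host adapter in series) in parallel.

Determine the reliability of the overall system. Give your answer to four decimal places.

0.9440

R(backplane) = exp(−0.000015 × 10000) = 0.860708
R(RAID controller) = exp(−0.0000061 × 10000) = 0.940823
R(disk drive) = exp(−0.0000069 × 10000) = 0.933327
R(host adapter) = exp(−0.000028 × 10000) = 0.755784
Series (backplane and RAID controller): 0.860708 × 0.940823 = 0.809774
Series (disk drive and host adapter): 0.933327 × 0.755784 = 0.705394
Parallel ([0.809774] and [0.705394]): 1 − (1 − 0.809774)(1 − 0.705394) = 0.9440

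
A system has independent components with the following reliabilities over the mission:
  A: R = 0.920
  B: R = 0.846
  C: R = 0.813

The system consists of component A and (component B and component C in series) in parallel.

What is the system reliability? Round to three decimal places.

0.975

Series (B and C): 0.84600 × 0.81300 = 0.68780
Parallel (A and [0.68780]): 1 − (1 − 0.92000)(1 − 0.68780) = 0.975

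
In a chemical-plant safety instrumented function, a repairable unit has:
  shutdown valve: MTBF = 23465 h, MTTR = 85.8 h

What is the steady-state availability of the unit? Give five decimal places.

0.99636

A(shutdown valve) = MTBF/(MTBF+MTTR) = 23465/(23465+85.8) = 0.99636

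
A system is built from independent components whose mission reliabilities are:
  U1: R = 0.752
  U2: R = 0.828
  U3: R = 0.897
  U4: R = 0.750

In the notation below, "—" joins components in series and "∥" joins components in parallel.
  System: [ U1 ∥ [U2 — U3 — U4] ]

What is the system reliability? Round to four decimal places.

Series (U2, U3, and U4): 0.828000 × 0.897000 × 0.750000 = 0.557037
Parallel (U1 and [0.557037]): 1 − (1 − 0.752000)(1 − 0.557037) = 0.8901

0.8901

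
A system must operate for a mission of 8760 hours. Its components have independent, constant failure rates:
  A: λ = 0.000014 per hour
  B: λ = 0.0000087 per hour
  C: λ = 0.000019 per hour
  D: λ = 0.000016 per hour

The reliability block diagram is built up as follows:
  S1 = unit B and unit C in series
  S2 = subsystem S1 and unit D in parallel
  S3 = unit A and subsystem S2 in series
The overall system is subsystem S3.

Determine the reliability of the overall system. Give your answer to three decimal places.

0.860

R(A) = exp(−0.000014 × 8760) = 0.88458
R(B) = exp(−0.0000087 × 8760) = 0.92662
R(C) = exp(−0.000019 × 8760) = 0.84667
R(D) = exp(−0.000016 × 8760) = 0.86922
Series (B and C): 0.92662 × 0.84667 = 0.78454
Parallel ([0.78454] and D): 1 − (1 − 0.78454)(1 − 0.86922) = 0.97182
Series (A and [0.97182]): 0.88458 × 0.97182 = 0.860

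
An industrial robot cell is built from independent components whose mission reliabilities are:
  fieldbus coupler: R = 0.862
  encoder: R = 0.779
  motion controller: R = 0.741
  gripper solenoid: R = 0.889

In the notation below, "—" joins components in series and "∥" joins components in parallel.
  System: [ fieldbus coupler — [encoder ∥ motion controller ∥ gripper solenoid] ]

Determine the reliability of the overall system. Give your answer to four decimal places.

0.8565

Parallel (encoder, motion controller, and gripper solenoid): 1 − (1 − 0.779000)(1 − 0.741000)(1 − 0.889000) = 0.993646
Series (fieldbus coupler and [0.993646]): 0.862000 × 0.993646 = 0.8565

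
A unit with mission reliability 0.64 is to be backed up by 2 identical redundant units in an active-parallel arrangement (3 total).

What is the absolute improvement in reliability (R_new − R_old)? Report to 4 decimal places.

0.3133

R_before = 0.64
R_after = 1 − (1 − 0.64)^3 = 0.9533
ΔR = 0.9533 − 0.64 = 0.3133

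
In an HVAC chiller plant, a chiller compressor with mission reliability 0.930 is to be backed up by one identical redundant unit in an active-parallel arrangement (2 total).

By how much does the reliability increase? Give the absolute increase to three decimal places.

0.065

R_before = 0.930
R_after = 1 − (1 − 0.930)^2 = 0.995
ΔR = 0.995 − 0.930 = 0.065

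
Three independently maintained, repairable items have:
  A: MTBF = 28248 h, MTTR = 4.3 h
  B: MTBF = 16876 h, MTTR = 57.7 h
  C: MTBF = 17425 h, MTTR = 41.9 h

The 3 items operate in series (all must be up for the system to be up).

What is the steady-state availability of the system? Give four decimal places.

0.9941

A(A) = MTBF/(MTBF+MTTR) = 28248/(28248+4.3) = 0.999848
A(B) = MTBF/(MTBF+MTTR) = 16876/(16876+57.7) = 0.996593
A(C) = MTBF/(MTBF+MTTR) = 17425/(17425+41.9) = 0.997601
Series availability: 0.999848 × 0.996593 × 0.997601 = 0.9941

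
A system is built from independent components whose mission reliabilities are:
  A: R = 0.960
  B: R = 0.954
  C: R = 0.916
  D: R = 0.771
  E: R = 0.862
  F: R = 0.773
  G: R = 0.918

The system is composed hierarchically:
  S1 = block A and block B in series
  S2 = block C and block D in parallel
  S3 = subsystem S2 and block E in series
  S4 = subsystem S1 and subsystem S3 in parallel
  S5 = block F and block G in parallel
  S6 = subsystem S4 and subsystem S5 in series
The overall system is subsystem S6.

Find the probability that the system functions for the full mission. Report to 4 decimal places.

Series (A and B): 0.960000 × 0.954000 = 0.915840
Parallel (C and D): 1 − (1 − 0.916000)(1 − 0.771000) = 0.980764
Series ([0.980764] and E): 0.980764 × 0.862000 = 0.845419
Parallel ([0.915840] and [0.845419]): 1 − (1 − 0.915840)(1 − 0.845419) = 0.986990
Parallel (F and G): 1 − (1 − 0.773000)(1 − 0.918000) = 0.981386
Series ([0.986990] and [0.981386]): 0.986990 × 0.981386 = 0.9686

0.9686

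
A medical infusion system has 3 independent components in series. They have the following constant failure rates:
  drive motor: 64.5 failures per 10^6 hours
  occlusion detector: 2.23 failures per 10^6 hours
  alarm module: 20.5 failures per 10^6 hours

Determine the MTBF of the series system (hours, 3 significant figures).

Series of exponential components: λ_sys = Σ λ_i
λ_sys = 0.0000645 + 0.00000223 + 0.0000205 = 8.7230e-05 /h
MTBF = 1 / λ_sys = 11500 h

11500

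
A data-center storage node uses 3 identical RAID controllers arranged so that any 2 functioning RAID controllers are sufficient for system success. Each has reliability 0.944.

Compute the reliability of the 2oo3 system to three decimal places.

0.991

R = Σ_{i=2}^{3} C(3,i) p^i (1−p)^{3−i} with p = 0.944
C(3,2)·0.944^2·0.056^1 = 0.14971
C(3,3)·0.944^3·0.056^0 = 0.84123
Sum = 0.991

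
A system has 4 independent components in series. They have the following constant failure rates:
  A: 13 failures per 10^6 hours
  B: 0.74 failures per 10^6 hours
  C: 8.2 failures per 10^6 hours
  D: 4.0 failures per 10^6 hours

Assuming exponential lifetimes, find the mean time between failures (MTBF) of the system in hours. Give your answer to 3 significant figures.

Series of exponential components: λ_sys = Σ λ_i
λ_sys = 0.000013 + 0.00000074 + 0.0000082 + 0.0000040 = 2.5940e-05 /h
MTBF = 1 / λ_sys = 38600 h

38600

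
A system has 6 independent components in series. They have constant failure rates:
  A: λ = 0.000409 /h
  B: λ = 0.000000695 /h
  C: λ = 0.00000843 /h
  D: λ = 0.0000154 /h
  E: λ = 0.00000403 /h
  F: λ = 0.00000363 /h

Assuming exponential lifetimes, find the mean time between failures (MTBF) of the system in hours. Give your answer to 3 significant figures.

Series of exponential components: λ_sys = Σ λ_i
λ_sys = 0.000409 + 0.000000695 + 0.00000843 + 0.0000154 + 0.00000403 + 0.00000363 = 4.4119e-04 /h
MTBF = 1 / λ_sys = 2270 h

2270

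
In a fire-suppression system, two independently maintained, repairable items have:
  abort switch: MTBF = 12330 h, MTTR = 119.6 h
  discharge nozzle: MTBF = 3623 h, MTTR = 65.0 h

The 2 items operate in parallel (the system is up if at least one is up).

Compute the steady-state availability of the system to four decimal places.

A(abort switch) = MTBF/(MTBF+MTTR) = 12330/(12330+119.6) = 0.990393
A(discharge nozzle) = MTBF/(MTBF+MTTR) = 3623/(3623+65.0) = 0.982375
Parallel availability: 1 − (1 − 0.990393)(1 − 0.982375) = 0.9998

0.9998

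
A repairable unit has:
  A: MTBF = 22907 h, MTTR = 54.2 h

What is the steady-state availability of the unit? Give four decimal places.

0.9976

A(A) = MTBF/(MTBF+MTTR) = 22907/(22907+54.2) = 0.9976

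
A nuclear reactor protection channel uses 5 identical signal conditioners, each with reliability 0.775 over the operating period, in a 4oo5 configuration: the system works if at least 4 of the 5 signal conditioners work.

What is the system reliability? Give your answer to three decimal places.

R = Σ_{i=4}^{5} C(5,i) p^i (1−p)^{5−i} with p = 0.775
C(5,4)·0.775^4·0.225^1 = 0.40584
C(5,5)·0.775^5·0.225^0 = 0.27958
Sum = 0.685

0.685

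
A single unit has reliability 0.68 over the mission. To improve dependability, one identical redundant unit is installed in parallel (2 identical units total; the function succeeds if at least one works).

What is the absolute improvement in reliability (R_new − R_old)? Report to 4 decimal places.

0.2176

R_before = 0.68
R_after = 1 − (1 − 0.68)^2 = 0.8976
ΔR = 0.8976 − 0.68 = 0.2176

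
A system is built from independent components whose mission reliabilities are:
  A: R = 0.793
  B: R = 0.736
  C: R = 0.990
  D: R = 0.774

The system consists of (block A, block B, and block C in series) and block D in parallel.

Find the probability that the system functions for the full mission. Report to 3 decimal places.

Series (A, B, and C): 0.79300 × 0.73600 × 0.99000 = 0.57781
Parallel ([0.57781] and D): 1 − (1 − 0.57781)(1 − 0.77400) = 0.905

0.905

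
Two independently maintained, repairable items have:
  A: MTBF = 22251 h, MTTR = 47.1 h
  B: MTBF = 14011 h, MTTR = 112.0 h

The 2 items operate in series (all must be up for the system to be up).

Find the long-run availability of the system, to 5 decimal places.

0.98997

A(A) = MTBF/(MTBF+MTTR) = 22251/(22251+47.1) = 0.997888
A(B) = MTBF/(MTBF+MTTR) = 14011/(14011+112.0) = 0.992070
Series availability: 0.997888 × 0.992070 = 0.98997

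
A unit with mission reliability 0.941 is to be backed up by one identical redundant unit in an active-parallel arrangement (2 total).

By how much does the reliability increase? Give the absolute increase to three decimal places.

0.056

R_before = 0.941
R_after = 1 − (1 − 0.941)^2 = 0.997
ΔR = 0.997 − 0.941 = 0.056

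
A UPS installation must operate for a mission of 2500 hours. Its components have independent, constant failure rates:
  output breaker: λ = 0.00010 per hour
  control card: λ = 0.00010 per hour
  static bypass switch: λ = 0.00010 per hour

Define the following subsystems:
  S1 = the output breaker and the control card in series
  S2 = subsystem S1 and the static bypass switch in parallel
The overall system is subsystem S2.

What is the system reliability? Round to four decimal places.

0.9130

R(output breaker) = exp(−0.00010 × 2500) = 0.778801
R(control card) = exp(−0.00010 × 2500) = 0.778801
R(static bypass switch) = exp(−0.00010 × 2500) = 0.778801
Series (output breaker and control card): 0.778801 × 0.778801 = 0.606531
Parallel ([0.606531] and static bypass switch): 1 − (1 − 0.606531)(1 − 0.778801) = 0.9130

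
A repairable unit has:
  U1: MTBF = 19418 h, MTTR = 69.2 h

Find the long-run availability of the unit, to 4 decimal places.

A(U1) = MTBF/(MTBF+MTTR) = 19418/(19418+69.2) = 0.9964

0.9964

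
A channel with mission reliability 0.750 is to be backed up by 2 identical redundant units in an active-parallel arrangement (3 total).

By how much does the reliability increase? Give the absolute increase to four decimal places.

R_before = 0.750
R_after = 1 − (1 − 0.750)^3 = 0.9844
ΔR = 0.9844 − 0.750 = 0.2344

0.2344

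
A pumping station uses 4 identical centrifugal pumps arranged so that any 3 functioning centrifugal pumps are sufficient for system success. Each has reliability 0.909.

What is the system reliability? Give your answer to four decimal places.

0.9561

R = Σ_{i=3}^{4} C(4,i) p^i (1−p)^{4−i} with p = 0.909
C(4,3)·0.909^3·0.091^1 = 0.273397
C(4,4)·0.909^4·0.091^0 = 0.682740
Sum = 0.9561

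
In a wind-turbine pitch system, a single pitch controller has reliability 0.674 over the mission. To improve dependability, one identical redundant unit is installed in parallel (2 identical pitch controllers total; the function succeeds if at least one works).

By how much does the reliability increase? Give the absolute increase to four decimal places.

0.2197

R_before = 0.674
R_after = 1 − (1 − 0.674)^2 = 0.8937
ΔR = 0.8937 − 0.674 = 0.2197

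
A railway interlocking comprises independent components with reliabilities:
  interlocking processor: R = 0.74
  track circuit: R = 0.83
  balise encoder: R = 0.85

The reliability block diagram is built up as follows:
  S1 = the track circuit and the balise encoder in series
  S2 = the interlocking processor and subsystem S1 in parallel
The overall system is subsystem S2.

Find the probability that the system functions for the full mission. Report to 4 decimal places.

0.9234

Series (track circuit and balise encoder): 0.830000 × 0.850000 = 0.705500
Parallel (interlocking processor and [0.705500]): 1 − (1 − 0.740000)(1 − 0.705500) = 0.9234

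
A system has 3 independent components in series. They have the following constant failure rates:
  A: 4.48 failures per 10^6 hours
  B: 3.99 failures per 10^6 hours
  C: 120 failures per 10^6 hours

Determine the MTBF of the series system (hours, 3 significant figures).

7780

Series of exponential components: λ_sys = Σ λ_i
λ_sys = 0.00000448 + 0.00000399 + 0.000120 = 1.2847e-04 /h
MTBF = 1 / λ_sys = 7780 h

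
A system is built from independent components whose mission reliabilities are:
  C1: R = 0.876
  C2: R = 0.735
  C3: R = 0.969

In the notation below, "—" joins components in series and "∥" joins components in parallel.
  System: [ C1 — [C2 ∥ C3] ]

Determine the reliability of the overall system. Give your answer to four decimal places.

Parallel (C2 and C3): 1 − (1 − 0.735000)(1 − 0.969000) = 0.991785
Series (C1 and [0.991785]): 0.876000 × 0.991785 = 0.8688

0.8688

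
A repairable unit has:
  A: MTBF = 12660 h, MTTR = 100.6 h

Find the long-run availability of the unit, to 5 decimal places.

0.99212

A(A) = MTBF/(MTBF+MTTR) = 12660/(12660+100.6) = 0.99212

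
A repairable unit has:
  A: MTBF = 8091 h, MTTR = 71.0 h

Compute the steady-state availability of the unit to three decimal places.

0.991

A(A) = MTBF/(MTBF+MTTR) = 8091/(8091+71.0) = 0.991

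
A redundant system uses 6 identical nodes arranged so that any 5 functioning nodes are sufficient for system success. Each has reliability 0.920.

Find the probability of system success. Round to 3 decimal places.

R = Σ_{i=5}^{6} C(6,i) p^i (1−p)^{6−i} with p = 0.920
C(6,5)·0.920^5·0.080^1 = 0.31636
C(6,6)·0.920^6·0.080^0 = 0.60636
Sum = 0.923

0.923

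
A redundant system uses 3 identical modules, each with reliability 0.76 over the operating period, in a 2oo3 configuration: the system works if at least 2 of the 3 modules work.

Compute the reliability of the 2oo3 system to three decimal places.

0.855

R = Σ_{i=2}^{3} C(3,i) p^i (1−p)^{3−i} with p = 0.76
C(3,2)·0.76^2·0.24^1 = 0.41587
C(3,3)·0.76^3·0.24^0 = 0.43898
Sum = 0.855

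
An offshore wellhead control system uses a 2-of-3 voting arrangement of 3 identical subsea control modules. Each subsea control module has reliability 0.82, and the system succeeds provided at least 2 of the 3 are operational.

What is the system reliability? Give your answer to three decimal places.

0.914

R = Σ_{i=2}^{3} C(3,i) p^i (1−p)^{3−i} with p = 0.82
C(3,2)·0.82^2·0.18^1 = 0.36310
C(3,3)·0.82^3·0.18^0 = 0.55137
Sum = 0.914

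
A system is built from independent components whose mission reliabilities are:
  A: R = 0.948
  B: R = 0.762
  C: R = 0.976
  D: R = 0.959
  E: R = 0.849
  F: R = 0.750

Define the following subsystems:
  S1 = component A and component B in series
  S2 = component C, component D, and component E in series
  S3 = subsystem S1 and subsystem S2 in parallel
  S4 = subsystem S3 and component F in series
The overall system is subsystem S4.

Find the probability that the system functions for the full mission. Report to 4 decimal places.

Series (A and B): 0.948000 × 0.762000 = 0.722376
Series (C, D, and E): 0.976000 × 0.959000 × 0.849000 = 0.794650
Parallel ([0.722376] and [0.794650]): 1 − (1 − 0.722376)(1 − 0.794650) = 0.942990
Series ([0.942990] and F): 0.942990 × 0.750000 = 0.7072

0.7072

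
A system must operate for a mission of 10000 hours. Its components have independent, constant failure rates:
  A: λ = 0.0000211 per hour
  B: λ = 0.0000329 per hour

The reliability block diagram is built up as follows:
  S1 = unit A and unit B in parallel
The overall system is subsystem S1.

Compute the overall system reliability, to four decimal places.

0.9467

R(A) = exp(−0.0000211 × 10000) = 0.809774
R(B) = exp(−0.0000329 × 10000) = 0.719643
Parallel (A and B): 1 − (1 − 0.809774)(1 − 0.719643) = 0.9467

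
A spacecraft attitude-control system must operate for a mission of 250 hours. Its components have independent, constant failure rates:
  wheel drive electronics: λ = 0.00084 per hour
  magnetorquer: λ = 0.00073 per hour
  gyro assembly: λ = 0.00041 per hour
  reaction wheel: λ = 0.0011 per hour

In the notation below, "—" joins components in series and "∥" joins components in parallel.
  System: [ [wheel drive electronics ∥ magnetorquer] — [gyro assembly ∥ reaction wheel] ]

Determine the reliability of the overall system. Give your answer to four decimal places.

R(wheel drive electronics) = exp(−0.00084 × 250) = 0.810584
R(magnetorquer) = exp(−0.00073 × 250) = 0.833185
R(gyro assembly) = exp(−0.00041 × 250) = 0.902578
R(reaction wheel) = exp(−0.0011 × 250) = 0.759572
Parallel (wheel drive electronics and magnetorquer): 1 − (1 − 0.810584)(1 − 0.833185) = 0.968403
Parallel (gyro assembly and reaction wheel): 1 − (1 − 0.902578)(1 − 0.759572) = 0.976577
Series ([0.968403] and [0.976577]): 0.968403 × 0.976577 = 0.9457

0.9457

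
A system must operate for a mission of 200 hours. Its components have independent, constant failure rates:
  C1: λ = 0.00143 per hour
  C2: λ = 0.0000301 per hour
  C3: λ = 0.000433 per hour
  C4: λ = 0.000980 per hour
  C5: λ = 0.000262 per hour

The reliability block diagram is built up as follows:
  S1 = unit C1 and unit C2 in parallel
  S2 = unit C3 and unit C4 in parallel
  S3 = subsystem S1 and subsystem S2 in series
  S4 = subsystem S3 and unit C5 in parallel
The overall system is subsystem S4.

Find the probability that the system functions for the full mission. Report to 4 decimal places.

0.9992

R(C1) = exp(−0.00143 × 200) = 0.751263
R(C2) = exp(−0.0000301 × 200) = 0.993998
R(C3) = exp(−0.000433 × 200) = 0.917044
R(C4) = exp(−0.000980 × 200) = 0.822012
R(C5) = exp(−0.000262 × 200) = 0.948949
Parallel (C1 and C2): 1 − (1 − 0.751263)(1 − 0.993998) = 0.998507
Parallel (C3 and C4): 1 − (1 − 0.917044)(1 − 0.822012) = 0.985235
Series ([0.998507] and [0.985235]): 0.998507 × 0.985235 = 0.983764
Parallel ([0.983764] and C5): 1 − (1 − 0.983764)(1 − 0.948949) = 0.9992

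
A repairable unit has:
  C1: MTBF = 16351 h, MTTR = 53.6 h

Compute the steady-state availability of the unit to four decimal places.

0.9967

A(C1) = MTBF/(MTBF+MTTR) = 16351/(16351+53.6) = 0.9967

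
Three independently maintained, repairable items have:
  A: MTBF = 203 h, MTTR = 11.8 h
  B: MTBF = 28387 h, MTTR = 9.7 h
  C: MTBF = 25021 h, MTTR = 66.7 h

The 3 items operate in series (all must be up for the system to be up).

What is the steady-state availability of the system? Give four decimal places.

A(A) = MTBF/(MTBF+MTTR) = 203/(203+11.8) = 0.945065
A(B) = MTBF/(MTBF+MTTR) = 28387/(28387+9.7) = 0.999658
A(C) = MTBF/(MTBF+MTTR) = 25021/(25021+66.7) = 0.997341
Series availability: 0.945065 × 0.999658 × 0.997341 = 0.9422

0.9422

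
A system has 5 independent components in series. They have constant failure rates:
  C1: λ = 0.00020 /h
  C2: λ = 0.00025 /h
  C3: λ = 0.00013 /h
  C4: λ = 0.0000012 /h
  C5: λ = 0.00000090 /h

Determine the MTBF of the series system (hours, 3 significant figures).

1720

Series of exponential components: λ_sys = Σ λ_i
λ_sys = 0.00020 + 0.00025 + 0.00013 + 0.0000012 + 0.00000090 = 5.8210e-04 /h
MTBF = 1 / λ_sys = 1720 h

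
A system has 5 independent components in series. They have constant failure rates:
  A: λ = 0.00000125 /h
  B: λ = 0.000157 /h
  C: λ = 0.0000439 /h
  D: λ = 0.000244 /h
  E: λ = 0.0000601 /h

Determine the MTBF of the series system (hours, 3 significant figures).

1980

Series of exponential components: λ_sys = Σ λ_i
λ_sys = 0.00000125 + 0.000157 + 0.0000439 + 0.000244 + 0.0000601 = 5.0625e-04 /h
MTBF = 1 / λ_sys = 1980 h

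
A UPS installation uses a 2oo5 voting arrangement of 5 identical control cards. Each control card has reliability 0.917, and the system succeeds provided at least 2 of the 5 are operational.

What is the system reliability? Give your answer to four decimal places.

R = Σ_{i=2}^{5} C(5,i) p^i (1−p)^{5−i} with p = 0.917
C(5,2)·0.917^2·0.083^3 = 0.004808
C(5,3)·0.917^3·0.083^2 = 0.053121
C(5,4)·0.917^4·0.083^1 = 0.293444
C(5,5)·0.917^5·0.083^0 = 0.648405
Sum = 0.9998

0.9998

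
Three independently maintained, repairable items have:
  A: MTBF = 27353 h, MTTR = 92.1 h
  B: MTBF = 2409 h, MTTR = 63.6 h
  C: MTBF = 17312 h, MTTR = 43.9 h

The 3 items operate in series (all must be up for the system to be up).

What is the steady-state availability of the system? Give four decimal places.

0.9686

A(A) = MTBF/(MTBF+MTTR) = 27353/(27353+92.1) = 0.996644
A(B) = MTBF/(MTBF+MTTR) = 2409/(2409+63.6) = 0.974278
A(C) = MTBF/(MTBF+MTTR) = 17312/(17312+43.9) = 0.997471
Series availability: 0.996644 × 0.974278 × 0.997471 = 0.9686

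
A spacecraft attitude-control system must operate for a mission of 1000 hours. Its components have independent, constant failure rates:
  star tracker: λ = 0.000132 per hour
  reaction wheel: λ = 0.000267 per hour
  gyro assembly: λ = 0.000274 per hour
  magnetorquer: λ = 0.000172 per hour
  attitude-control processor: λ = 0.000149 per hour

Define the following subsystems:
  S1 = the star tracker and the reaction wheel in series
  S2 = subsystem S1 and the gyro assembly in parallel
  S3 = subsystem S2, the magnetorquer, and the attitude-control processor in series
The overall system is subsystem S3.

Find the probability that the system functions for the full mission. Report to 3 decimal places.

R(star tracker) = exp(−0.000132 × 1000) = 0.87634
R(reaction wheel) = exp(−0.000267 × 1000) = 0.76567
R(gyro assembly) = exp(−0.000274 × 1000) = 0.76033
R(magnetorquer) = exp(−0.000172 × 1000) = 0.84198
R(attitude-control processor) = exp(−0.000149 × 1000) = 0.86157
Series (star tracker and reaction wheel): 0.87634 × 0.76567 = 0.67099
Parallel ([0.67099] and gyro assembly): 1 − (1 − 0.67099)(1 − 0.76033) = 0.92115
Series ([0.92115], magnetorquer, and attitude-control processor): 0.92115 × 0.84198 × 0.86157 = 0.668

0.668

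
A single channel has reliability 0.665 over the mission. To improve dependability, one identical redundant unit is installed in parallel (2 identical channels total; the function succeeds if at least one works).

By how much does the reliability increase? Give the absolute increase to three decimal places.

R_before = 0.665
R_after = 1 − (1 − 0.665)^2 = 0.888
ΔR = 0.888 − 0.665 = 0.223

0.223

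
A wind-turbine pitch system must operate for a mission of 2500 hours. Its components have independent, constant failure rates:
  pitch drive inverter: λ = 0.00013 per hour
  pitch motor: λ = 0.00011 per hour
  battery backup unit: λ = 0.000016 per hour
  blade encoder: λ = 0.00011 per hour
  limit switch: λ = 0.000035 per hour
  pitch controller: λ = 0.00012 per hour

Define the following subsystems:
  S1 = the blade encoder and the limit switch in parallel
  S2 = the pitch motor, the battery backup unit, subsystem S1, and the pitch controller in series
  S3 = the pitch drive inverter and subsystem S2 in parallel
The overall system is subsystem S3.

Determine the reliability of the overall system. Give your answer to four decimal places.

0.8695

R(pitch drive inverter) = exp(−0.00013 × 2500) = 0.722527
R(pitch motor) = exp(−0.00011 × 2500) = 0.759572
R(battery backup unit) = exp(−0.000016 × 2500) = 0.960789
R(blade encoder) = exp(−0.00011 × 2500) = 0.759572
R(limit switch) = exp(−0.000035 × 2500) = 0.916219
R(pitch controller) = exp(−0.00012 × 2500) = 0.740818
Parallel (blade encoder and limit switch): 1 − (1 − 0.759572)(1 − 0.916219) = 0.979857
Series (pitch motor, battery backup unit, [0.979857], and pitch controller): 0.759572 × 0.960789 × 0.979857 × 0.740818 = 0.529750
Parallel (pitch drive inverter and [0.529750]): 1 − (1 − 0.722527)(1 − 0.529750) = 0.8695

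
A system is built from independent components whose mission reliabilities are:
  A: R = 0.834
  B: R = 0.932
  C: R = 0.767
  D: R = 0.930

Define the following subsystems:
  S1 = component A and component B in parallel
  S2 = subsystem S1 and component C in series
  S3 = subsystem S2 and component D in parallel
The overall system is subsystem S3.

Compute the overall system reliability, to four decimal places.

Parallel (A and B): 1 − (1 − 0.834000)(1 − 0.932000) = 0.988712
Series ([0.988712] and C): 0.988712 × 0.767000 = 0.758342
Parallel ([0.758342] and D): 1 − (1 − 0.758342)(1 − 0.930000) = 0.9831

0.9831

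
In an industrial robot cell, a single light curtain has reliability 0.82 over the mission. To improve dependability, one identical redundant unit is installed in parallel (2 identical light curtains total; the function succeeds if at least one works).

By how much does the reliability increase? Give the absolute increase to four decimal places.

R_before = 0.82
R_after = 1 − (1 − 0.82)^2 = 0.9676
ΔR = 0.9676 − 0.82 = 0.1476

0.1476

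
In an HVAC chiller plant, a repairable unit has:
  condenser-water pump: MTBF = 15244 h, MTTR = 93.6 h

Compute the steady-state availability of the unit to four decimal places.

A(condenser-water pump) = MTBF/(MTBF+MTTR) = 15244/(15244+93.6) = 0.9939

0.9939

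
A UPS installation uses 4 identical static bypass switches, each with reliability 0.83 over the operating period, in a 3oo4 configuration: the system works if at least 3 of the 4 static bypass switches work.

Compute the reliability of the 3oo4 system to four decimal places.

R = Σ_{i=3}^{4} C(4,i) p^i (1−p)^{4−i} with p = 0.83
C(4,3)·0.83^3·0.17^1 = 0.388815
C(4,4)·0.83^4·0.17^0 = 0.474583
Sum = 0.8634

0.8634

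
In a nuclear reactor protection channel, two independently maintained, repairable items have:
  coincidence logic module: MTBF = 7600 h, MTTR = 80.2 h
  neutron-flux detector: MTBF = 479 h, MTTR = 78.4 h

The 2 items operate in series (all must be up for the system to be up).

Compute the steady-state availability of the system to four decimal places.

A(coincidence logic module) = MTBF/(MTBF+MTTR) = 7600/(7600+80.2) = 0.989558
A(neutron-flux detector) = MTBF/(MTBF+MTTR) = 479/(479+78.4) = 0.859347
Series availability: 0.989558 × 0.859347 = 0.8504

0.8504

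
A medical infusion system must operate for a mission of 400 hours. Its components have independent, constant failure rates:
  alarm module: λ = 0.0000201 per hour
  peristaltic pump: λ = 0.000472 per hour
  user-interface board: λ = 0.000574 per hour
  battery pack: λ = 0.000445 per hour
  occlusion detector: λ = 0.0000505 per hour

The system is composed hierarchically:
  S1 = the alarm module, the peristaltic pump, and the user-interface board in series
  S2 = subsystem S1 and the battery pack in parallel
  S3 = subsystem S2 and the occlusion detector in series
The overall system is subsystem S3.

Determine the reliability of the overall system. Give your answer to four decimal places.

R(alarm module) = exp(−0.0000201 × 400) = 0.991992
R(peristaltic pump) = exp(−0.000472 × 400) = 0.827952
R(user-interface board) = exp(−0.000574 × 400) = 0.794851
R(battery pack) = exp(−0.000445 × 400) = 0.836942
R(occlusion detector) = exp(−0.0000505 × 400) = 0.980003
Series (alarm module, peristaltic pump, and user-interface board): 0.991992 × 0.827952 × 0.794851 = 0.652828
Parallel ([0.652828] and battery pack): 1 − (1 − 0.652828)(1 − 0.836942) = 0.943391
Series ([0.943391] and occlusion detector): 0.943391 × 0.980003 = 0.9245

0.9245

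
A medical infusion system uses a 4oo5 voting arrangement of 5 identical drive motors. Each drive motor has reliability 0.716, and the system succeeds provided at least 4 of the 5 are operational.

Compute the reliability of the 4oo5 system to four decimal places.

0.5614

R = Σ_{i=4}^{5} C(5,i) p^i (1−p)^{5−i} with p = 0.716
C(5,4)·0.716^4·0.284^1 = 0.373199
C(5,5)·0.716^5·0.284^0 = 0.188176
Sum = 0.5614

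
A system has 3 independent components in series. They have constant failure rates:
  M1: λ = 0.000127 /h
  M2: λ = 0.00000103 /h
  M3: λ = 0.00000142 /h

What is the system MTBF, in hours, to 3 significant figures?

Series of exponential components: λ_sys = Σ λ_i
λ_sys = 0.000127 + 0.00000103 + 0.00000142 = 1.2945e-04 /h
MTBF = 1 / λ_sys = 7720 h

7720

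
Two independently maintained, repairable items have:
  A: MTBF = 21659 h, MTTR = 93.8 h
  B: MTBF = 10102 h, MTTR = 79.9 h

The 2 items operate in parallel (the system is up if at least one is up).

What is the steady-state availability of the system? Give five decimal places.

A(A) = MTBF/(MTBF+MTTR) = 21659/(21659+93.8) = 0.995688
A(B) = MTBF/(MTBF+MTTR) = 10102/(10102+79.9) = 0.992153
Parallel availability: 1 − (1 − 0.995688)(1 − 0.992153) = 0.99997

0.99997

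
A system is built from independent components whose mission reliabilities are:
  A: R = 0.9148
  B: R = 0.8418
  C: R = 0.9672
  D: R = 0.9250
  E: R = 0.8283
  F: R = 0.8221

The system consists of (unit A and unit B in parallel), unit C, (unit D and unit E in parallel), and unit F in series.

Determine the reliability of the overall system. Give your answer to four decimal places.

0.7743

Parallel (A and B): 1 − (1 − 0.914800)(1 − 0.841800) = 0.986521
Parallel (D and E): 1 − (1 − 0.925000)(1 − 0.828300) = 0.987123
Series ([0.986521], C, [0.987123], and F): 0.986521 × 0.967200 × 0.987123 × 0.822100 = 0.7743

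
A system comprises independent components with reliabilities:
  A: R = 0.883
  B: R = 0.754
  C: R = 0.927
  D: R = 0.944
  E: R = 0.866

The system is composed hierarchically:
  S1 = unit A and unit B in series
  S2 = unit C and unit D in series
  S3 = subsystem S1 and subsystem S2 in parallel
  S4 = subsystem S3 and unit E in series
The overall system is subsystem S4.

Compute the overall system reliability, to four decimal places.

0.8298

Series (A and B): 0.883000 × 0.754000 = 0.665782
Series (C and D): 0.927000 × 0.944000 = 0.875088
Parallel ([0.665782] and [0.875088]): 1 − (1 − 0.665782)(1 − 0.875088) = 0.958252
Series ([0.958252] and E): 0.958252 × 0.866000 = 0.8298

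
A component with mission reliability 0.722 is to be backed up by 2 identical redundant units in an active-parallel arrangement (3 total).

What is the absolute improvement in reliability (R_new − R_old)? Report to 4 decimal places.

0.2565

R_before = 0.722
R_after = 1 − (1 − 0.722)^3 = 0.9785
ΔR = 0.9785 − 0.722 = 0.2565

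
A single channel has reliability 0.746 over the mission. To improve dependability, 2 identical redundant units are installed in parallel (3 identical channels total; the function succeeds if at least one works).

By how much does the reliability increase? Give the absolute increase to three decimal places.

0.238

R_before = 0.746
R_after = 1 − (1 − 0.746)^3 = 0.984
ΔR = 0.984 − 0.746 = 0.238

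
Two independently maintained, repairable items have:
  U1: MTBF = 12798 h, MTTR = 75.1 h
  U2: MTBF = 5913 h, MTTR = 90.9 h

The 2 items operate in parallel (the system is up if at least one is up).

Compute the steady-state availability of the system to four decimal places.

0.9999

A(U1) = MTBF/(MTBF+MTTR) = 12798/(12798+75.1) = 0.994166
A(U2) = MTBF/(MTBF+MTTR) = 5913/(5913+90.9) = 0.984860
Parallel availability: 1 − (1 − 0.994166)(1 − 0.984860) = 0.9999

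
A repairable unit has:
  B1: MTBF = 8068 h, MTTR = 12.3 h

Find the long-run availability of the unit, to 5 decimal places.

A(B1) = MTBF/(MTBF+MTTR) = 8068/(8068+12.3) = 0.99848

0.99848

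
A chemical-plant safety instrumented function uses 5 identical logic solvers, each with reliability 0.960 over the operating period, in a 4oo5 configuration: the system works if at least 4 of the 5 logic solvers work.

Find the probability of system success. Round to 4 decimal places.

R = Σ_{i=4}^{5} C(5,i) p^i (1−p)^{5−i} with p = 0.960
C(5,4)·0.960^4·0.040^1 = 0.169869
C(5,5)·0.960^5·0.040^0 = 0.815373
Sum = 0.9852

0.9852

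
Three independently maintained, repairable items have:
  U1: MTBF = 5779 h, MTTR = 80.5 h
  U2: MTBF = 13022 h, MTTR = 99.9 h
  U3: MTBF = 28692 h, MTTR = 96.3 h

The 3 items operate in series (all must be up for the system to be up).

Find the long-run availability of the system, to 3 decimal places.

A(U1) = MTBF/(MTBF+MTTR) = 5779/(5779+80.5) = 0.986262
A(U2) = MTBF/(MTBF+MTTR) = 13022/(13022+99.9) = 0.992387
A(U3) = MTBF/(MTBF+MTTR) = 28692/(28692+96.3) = 0.996655
Series availability: 0.986262 × 0.992387 × 0.996655 = 0.975

0.975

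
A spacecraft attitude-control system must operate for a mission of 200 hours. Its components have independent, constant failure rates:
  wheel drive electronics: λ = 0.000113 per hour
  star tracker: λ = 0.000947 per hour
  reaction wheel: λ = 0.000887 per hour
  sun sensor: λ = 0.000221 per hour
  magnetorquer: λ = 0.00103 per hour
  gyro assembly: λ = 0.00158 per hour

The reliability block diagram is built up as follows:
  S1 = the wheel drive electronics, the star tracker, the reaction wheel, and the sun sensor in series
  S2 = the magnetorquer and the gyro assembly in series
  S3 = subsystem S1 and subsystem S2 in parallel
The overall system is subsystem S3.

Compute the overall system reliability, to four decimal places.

0.8569

R(wheel drive electronics) = exp(−0.000113 × 200) = 0.977653
R(star tracker) = exp(−0.000947 × 200) = 0.827455
R(reaction wheel) = exp(−0.000887 × 200) = 0.837445
R(sun sensor) = exp(−0.000221 × 200) = 0.956763
R(magnetorquer) = exp(−0.00103 × 200) = 0.813833
R(gyro assembly) = exp(−0.00158 × 200) = 0.729059
Series (wheel drive electronics, star tracker, reaction wheel, and sun sensor): 0.977653 × 0.827455 × 0.837445 × 0.956763 = 0.648171
Series (magnetorquer and gyro assembly): 0.813833 × 0.729059 = 0.593332
Parallel ([0.648171] and [0.593332]): 1 − (1 − 0.648171)(1 − 0.593332) = 0.8569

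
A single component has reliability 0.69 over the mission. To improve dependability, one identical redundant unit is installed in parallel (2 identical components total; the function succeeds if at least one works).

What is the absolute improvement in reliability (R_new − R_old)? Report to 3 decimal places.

R_before = 0.69
R_after = 1 − (1 − 0.69)^2 = 0.904
ΔR = 0.904 − 0.69 = 0.214

0.214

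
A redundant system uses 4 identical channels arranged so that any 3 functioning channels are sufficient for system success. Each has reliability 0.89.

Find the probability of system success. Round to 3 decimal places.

R = Σ_{i=3}^{4} C(4,i) p^i (1−p)^{4−i} with p = 0.89
C(4,3)·0.89^3·0.11^1 = 0.31019
C(4,4)·0.89^4·0.11^0 = 0.62742
Sum = 0.938

0.938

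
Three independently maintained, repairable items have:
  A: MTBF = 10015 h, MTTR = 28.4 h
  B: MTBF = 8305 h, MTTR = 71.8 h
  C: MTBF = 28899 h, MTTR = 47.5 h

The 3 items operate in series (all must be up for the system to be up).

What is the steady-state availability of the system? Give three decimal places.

0.987

A(A) = MTBF/(MTBF+MTTR) = 10015/(10015+28.4) = 0.997172
A(B) = MTBF/(MTBF+MTTR) = 8305/(8305+71.8) = 0.991429
A(C) = MTBF/(MTBF+MTTR) = 28899/(28899+47.5) = 0.998359
Series availability: 0.997172 × 0.991429 × 0.998359 = 0.987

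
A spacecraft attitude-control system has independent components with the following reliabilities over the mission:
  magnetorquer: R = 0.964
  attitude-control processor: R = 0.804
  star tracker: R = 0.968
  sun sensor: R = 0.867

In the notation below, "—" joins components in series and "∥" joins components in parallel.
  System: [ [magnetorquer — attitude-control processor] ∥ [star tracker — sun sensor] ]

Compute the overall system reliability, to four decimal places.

0.9638

Series (magnetorquer and attitude-control processor): 0.964000 × 0.804000 = 0.775056
Series (star tracker and sun sensor): 0.968000 × 0.867000 = 0.839256
Parallel ([0.775056] and [0.839256]): 1 − (1 − 0.775056)(1 − 0.839256) = 0.9638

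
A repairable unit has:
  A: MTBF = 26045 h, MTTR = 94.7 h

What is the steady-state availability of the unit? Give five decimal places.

0.99638

A(A) = MTBF/(MTBF+MTTR) = 26045/(26045+94.7) = 0.99638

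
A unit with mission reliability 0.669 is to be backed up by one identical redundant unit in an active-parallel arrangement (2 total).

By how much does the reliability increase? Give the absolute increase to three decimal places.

0.221

R_before = 0.669
R_after = 1 − (1 − 0.669)^2 = 0.890
ΔR = 0.890 − 0.669 = 0.221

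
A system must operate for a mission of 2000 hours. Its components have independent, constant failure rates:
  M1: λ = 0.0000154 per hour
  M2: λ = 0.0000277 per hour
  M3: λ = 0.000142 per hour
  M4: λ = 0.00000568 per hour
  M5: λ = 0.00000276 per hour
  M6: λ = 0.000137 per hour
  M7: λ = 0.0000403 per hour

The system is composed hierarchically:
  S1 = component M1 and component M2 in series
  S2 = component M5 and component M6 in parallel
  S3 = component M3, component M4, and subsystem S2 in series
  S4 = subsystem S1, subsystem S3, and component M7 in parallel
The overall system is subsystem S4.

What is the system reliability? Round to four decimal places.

0.9984

R(M1) = exp(−0.0000154 × 2000) = 0.969669
R(M2) = exp(−0.0000277 × 2000) = 0.946107
R(M3) = exp(−0.000142 × 2000) = 0.752767
R(M4) = exp(−0.00000568 × 2000) = 0.988704
R(M5) = exp(−0.00000276 × 2000) = 0.994495
R(M6) = exp(−0.000137 × 2000) = 0.760332
R(M7) = exp(−0.0000403 × 2000) = 0.922563
Series (M1 and M2): 0.969669 × 0.946107 = 0.917411
Parallel (M5 and M6): 1 − (1 − 0.994495)(1 − 0.760332) = 0.998681
Series (M3, M4, and [0.998681]): 0.752767 × 0.988704 × 0.998681 = 0.743282
Parallel ([0.917411], [0.743282], and M7): 1 − (1 − 0.917411)(1 − 0.743282)(1 − 0.922563) = 0.9984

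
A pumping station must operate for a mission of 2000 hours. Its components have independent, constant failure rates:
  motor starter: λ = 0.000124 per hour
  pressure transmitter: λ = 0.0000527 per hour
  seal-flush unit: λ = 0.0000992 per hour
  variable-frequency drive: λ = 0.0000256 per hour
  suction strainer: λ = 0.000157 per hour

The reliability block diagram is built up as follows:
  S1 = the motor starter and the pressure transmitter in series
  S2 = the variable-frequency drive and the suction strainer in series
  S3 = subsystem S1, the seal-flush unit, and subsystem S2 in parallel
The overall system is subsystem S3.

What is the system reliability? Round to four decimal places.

R(motor starter) = exp(−0.000124 × 2000) = 0.780360
R(pressure transmitter) = exp(−0.0000527 × 2000) = 0.899964
R(seal-flush unit) = exp(−0.0000992 × 2000) = 0.820042
R(variable-frequency drive) = exp(−0.0000256 × 2000) = 0.950089
R(suction strainer) = exp(−0.000157 × 2000) = 0.730519
Series (motor starter and pressure transmitter): 0.780360 × 0.899964 = 0.702296
Series (variable-frequency drive and suction strainer): 0.950089 × 0.730519 = 0.694058
Parallel ([0.702296], seal-flush unit, and [0.694058]): 1 − (1 − 0.702296)(1 − 0.820042)(1 − 0.694058) = 0.9836

0.9836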